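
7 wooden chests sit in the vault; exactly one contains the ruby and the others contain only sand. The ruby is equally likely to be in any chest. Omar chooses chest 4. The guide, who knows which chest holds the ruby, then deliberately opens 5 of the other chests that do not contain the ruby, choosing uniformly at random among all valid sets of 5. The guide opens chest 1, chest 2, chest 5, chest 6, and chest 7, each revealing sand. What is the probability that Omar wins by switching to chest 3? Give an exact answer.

6/7

Consider each possible location of the ruby in turn.
If it is in any of chests 1, 2, 5, 6, and 7 (prior 1/7 each): that chest was opened and seen not to hold the prize — ruled out; weight (1/7)·0 = 0 each.
If it is in chest 3 (prior 1/7): the guide has no choice, probability 1; weight (1/7)·1 = 1/7.
If it is in chest 4 (prior 1/7): the guide has 6 equally likely choices, so probability 1/6; weight (1/7)·(1/6) = 1/42.
The weights sum to 1/6.
So P(the ruby in chest 3 | the guide opened chest 1, chest 2, chest 5, chest 6, and chest 7) = (1/7) / (1/6) = 6/7.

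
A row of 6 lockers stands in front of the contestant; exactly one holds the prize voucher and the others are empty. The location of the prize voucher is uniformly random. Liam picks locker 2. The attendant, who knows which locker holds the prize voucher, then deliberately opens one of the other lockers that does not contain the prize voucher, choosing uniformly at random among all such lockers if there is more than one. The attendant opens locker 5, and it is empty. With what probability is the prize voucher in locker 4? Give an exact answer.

5/24

Condition on the true location of the prize voucher.
If it is in any of lockers 1, 3, 4, and 6 (prior 1/6 each): the attendant has 4 equally likely choices, so probability 1/4; weight (1/6)·(1/4) = 1/24 each.
If it is in locker 2 (prior 1/6): the attendant has 5 equally likely choices, so probability 1/5; weight (1/6)·(1/5) = 1/30.
If it is in locker 5 (prior 1/6): the attendant opened locker 5, so this case is ruled out; weight (1/6)·0 = 0.
The weights sum to 1/5.
So P(the prize voucher in locker 4 | the attendant opened locker 5) = (1/24) / (1/5) = 5/24.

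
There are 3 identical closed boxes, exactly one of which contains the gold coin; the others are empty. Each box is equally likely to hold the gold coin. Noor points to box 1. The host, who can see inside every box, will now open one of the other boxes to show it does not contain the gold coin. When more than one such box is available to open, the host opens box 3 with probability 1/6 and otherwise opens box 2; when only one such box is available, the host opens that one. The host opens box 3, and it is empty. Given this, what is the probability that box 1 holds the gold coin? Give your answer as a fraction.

1/7

Apply Bayes' rule, conditioning on where the gold coin actually is.
If it is in box 1 (prior 1/3): box 3 is available, opened with probability 1/6; weight (1/3)·(1/6) = 1/18.
If it is in box 2 (prior 1/3): only box 3 is available, probability 1; weight (1/3)·1 = 1/3.
If it is in box 3 (prior 1/3): the host opened box 3, so this case is ruled out; weight (1/3)·0 = 0.
The weights sum to 7/18.
So P(the gold coin in box 1 | the host opened box 3) = (1/18) / (7/18) = 1/7.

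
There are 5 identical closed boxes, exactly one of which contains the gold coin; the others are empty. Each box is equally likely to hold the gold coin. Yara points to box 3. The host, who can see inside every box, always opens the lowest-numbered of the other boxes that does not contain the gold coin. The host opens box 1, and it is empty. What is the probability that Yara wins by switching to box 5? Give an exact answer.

Consider each possible location of the gold coin in turn.
If it is in box 1 (prior 1/5): the host opened box 1, so this case is ruled out; weight (1/5)·0 = 0.
If it is in any of boxes 2, 3, 4, and 5 (prior 1/5 each): box 1 is the lowest-numbered option available, probability 1; weight (1/5)·1 = 1/5 each.
The weights sum to 4/5.
So P(the gold coin in box 5 | the host opened box 1) = (1/5) / (4/5) = 1/4.

1/4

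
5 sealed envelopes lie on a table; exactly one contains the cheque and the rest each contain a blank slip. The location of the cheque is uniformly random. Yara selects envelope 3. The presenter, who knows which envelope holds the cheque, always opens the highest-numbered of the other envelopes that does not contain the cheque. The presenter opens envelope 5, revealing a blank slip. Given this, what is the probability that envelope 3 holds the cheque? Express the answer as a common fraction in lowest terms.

1/4

Apply Bayes' rule, conditioning on where the cheque actually is.
If it is in any of envelopes 1, 2, 3, and 4 (prior 1/5 each): envelope 5 is the highest-numbered option available, probability 1; weight (1/5)·1 = 1/5 each.
If it is in envelope 5 (prior 1/5): the presenter opened envelope 5, so this case is ruled out; weight (1/5)·0 = 0.
The weights sum to 4/5.
So P(the cheque in envelope 3 | the presenter opened envelope 5) = (1/5) / (4/5) = 1/4.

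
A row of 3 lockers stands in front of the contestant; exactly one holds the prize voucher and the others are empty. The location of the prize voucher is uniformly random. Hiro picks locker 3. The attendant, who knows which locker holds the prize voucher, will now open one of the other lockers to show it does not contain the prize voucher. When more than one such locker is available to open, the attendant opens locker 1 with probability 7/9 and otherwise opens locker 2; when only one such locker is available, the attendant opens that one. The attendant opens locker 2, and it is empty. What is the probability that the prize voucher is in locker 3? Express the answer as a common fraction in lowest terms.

2/11

Condition on the true location of the prize voucher.
If it is in locker 1 (prior 1/3): only locker 2 is available, probability 1; weight (1/3)·1 = 1/3.
If it is in locker 2 (prior 1/3): the attendant opened locker 2, so this case is ruled out; weight (1/3)·0 = 0.
If it is in locker 3 (prior 1/3): locker 1 is available but not opened, probability 2/9; weight (1/3)·(2/9) = 2/27.
The weights sum to 11/27.
So P(the prize voucher in locker 3 | the attendant opened locker 2) = (2/27) / (11/27) = 2/11.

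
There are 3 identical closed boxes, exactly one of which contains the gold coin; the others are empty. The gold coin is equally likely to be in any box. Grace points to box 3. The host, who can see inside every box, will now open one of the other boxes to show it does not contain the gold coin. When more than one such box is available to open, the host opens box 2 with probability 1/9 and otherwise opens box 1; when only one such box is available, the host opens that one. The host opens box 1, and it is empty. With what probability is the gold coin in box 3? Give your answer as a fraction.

8/17

Consider each possible location of the gold coin in turn.
If it is in box 1 (prior 1/3): the host opened box 1, so this case is ruled out; weight (1/3)·0 = 0.
If it is in box 2 (prior 1/3): only box 1 is available, probability 1; weight (1/3)·1 = 1/3.
If it is in box 3 (prior 1/3): box 2 is available but not opened, probability 8/9; weight (1/3)·(8/9) = 8/27.
The weights sum to 17/27.
So P(the gold coin in box 3 | the host opened box 1) = (8/27) / (17/27) = 8/17.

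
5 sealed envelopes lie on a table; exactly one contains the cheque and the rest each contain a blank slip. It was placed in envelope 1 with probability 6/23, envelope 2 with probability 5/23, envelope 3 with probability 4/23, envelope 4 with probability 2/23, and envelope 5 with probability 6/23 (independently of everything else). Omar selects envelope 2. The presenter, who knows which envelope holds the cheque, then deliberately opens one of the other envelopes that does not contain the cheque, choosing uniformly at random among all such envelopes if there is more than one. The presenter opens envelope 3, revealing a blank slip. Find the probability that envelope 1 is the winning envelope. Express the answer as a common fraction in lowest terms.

Condition on the true location of the cheque.
If it is in either of envelopes 1 and 5 (prior 6/23 each): the presenter has 3 equally likely choices, so probability 1/3; weight (6/23)·(1/3) = 2/23 each.
If it is in envelope 2 (prior 5/23): the presenter has 4 equally likely choices, so probability 1/4; weight (5/23)·(1/4) = 5/92.
If it is in envelope 3 (prior 4/23): the presenter opened envelope 3, so this case is ruled out; weight (4/23)·0 = 0.
If it is in envelope 4 (prior 2/23): the presenter has 3 equally likely choices, so probability 1/3; weight (2/23)·(1/3) = 2/69.
The weights sum to 71/276.
So P(the cheque in envelope 1 | the presenter opened envelope 3) = (2/23) / (71/276) = 24/71.

24/71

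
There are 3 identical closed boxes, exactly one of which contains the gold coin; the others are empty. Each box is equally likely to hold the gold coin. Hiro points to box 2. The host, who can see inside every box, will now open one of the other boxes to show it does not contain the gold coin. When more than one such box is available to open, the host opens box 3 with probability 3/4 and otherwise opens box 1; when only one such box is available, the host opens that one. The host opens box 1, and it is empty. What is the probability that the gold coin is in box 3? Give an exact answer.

4/5

Condition on the true location of the gold coin.
If it is in box 1 (prior 1/3): the host opened box 1, so this case is ruled out; weight (1/3)·0 = 0.
If it is in box 2 (prior 1/3): box 3 is available but not opened, probability 1/4; weight (1/3)·(1/4) = 1/12.
If it is in box 3 (prior 1/3): only box 1 is available, probability 1; weight (1/3)·1 = 1/3.
The weights sum to 5/12.
So P(the gold coin in box 3 | the host opened box 1) = (1/3) / (5/12) = 4/5.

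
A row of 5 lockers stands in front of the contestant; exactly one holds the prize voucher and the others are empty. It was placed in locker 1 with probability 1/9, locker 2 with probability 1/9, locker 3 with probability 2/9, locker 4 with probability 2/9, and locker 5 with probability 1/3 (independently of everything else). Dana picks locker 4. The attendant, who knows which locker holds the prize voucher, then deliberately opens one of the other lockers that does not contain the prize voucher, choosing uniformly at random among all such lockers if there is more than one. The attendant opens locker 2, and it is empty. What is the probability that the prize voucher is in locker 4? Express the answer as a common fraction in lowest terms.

1/5

Apply Bayes' rule, conditioning on where the prize voucher actually is.
If it is in locker 1 (prior 1/9): the attendant has 3 equally likely choices, so probability 1/3; weight (1/9)·(1/3) = 1/27.
If it is in locker 2 (prior 1/9): the attendant opened locker 2, so this case is ruled out; weight (1/9)·0 = 0.
If it is in locker 3 (prior 2/9): the attendant has 3 equally likely choices, so probability 1/3; weight (2/9)·(1/3) = 2/27.
If it is in locker 4 (prior 2/9): the attendant has 4 equally likely choices, so probability 1/4; weight (2/9)·(1/4) = 1/18.
If it is in locker 5 (prior 1/3): the attendant has 3 equally likely choices, so probability 1/3; weight (1/3)·(1/3) = 1/9.
The weights sum to 5/18.
So P(the prize voucher in locker 4 | the attendant opened locker 2) = (1/18) / (5/18) = 1/5.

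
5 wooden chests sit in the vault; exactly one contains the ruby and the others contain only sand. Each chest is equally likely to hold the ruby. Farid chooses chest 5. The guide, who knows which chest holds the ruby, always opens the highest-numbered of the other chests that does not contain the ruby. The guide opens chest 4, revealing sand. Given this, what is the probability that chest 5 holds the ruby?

1/4

Consider each possible location of the ruby in turn.
If it is in any of chests 1, 2, 3, and 5 (prior 1/5 each): chest 4 is the highest-numbered option available, probability 1; weight (1/5)·1 = 1/5 each.
If it is in chest 4 (prior 1/5): the guide opened chest 4, so this case is ruled out; weight (1/5)·0 = 0.
The weights sum to 4/5.
So P(the ruby in chest 5 | the guide opened chest 4) = (1/5) / (4/5) = 1/4.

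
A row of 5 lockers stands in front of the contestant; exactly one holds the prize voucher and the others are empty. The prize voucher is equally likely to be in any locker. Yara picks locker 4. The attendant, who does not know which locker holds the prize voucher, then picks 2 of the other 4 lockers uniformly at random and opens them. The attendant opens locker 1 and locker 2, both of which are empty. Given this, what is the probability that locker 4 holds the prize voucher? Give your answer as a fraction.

1/3

Consider each possible location of the prize voucher in turn.
If it is in either of lockers 1 and 2 (prior 1/5 each): that locker was opened and seen not to hold the prize — ruled out; weight (1/5)·0 = 0 each.
If it is in any of lockers 3, 4, and 5 (prior 1/5 each): the attendant picks exactly this set with probability 1/6 regardless, and none is the prize; weight (1/5)·(1/6) = 1/30 each.
The weights sum to 1/10.
So P(the prize voucher in locker 4 | the attendant opened locker 1 and locker 2) = (1/30) / (1/10) = 1/3.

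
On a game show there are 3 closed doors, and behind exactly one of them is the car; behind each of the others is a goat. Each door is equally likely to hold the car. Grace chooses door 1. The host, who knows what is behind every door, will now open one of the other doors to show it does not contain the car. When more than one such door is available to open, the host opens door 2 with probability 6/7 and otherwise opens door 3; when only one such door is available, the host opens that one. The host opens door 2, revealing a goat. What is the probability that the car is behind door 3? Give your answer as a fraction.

Apply Bayes' rule, conditioning on where the car actually is.
If it is behind door 1 (prior 1/3): door 2 is available, opened with probability 6/7; weight (1/3)·(6/7) = 2/7.
If it is behind door 2 (prior 1/3): the host opened door 2, so this case is ruled out; weight (1/3)·0 = 0.
If it is behind door 3 (prior 1/3): only door 2 is available, probability 1; weight (1/3)·1 = 1/3.
The weights sum to 13/21.
So P(the car behind door 3 | the host opened door 2) = (1/3) / (13/21) = 7/13.

7/13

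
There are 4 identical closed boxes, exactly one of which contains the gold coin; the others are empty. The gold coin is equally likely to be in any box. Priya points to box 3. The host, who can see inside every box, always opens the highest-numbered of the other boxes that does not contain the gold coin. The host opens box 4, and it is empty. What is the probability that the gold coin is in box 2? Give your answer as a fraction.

1/3

Consider each possible location of the gold coin in turn.
If it is in any of boxes 1, 2, and 3 (prior 1/4 each): box 4 is the highest-numbered option available, probability 1; weight (1/4)·1 = 1/4 each.
If it is in box 4 (prior 1/4): the host opened box 4, so this case is ruled out; weight (1/4)·0 = 0.
The weights sum to 3/4.
So P(the gold coin in box 2 | the host opened box 4) = (1/4) / (3/4) = 1/3.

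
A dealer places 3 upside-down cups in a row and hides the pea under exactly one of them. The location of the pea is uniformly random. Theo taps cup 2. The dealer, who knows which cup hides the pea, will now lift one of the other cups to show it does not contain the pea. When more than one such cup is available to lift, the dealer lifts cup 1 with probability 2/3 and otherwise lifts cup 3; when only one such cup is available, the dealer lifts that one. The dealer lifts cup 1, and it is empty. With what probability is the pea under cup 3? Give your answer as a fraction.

3/5

Consider each possible location of the pea in turn.
If it is under cup 1 (prior 1/3): the dealer opened cup 1, so this case is ruled out; weight (1/3)·0 = 0.
If it is under cup 2 (prior 1/3): cup 1 is available, opened with probability 2/3; weight (1/3)·(2/3) = 2/9.
If it is under cup 3 (prior 1/3): only cup 1 is available, probability 1; weight (1/3)·1 = 1/3.
The weights sum to 5/9.
So P(the pea under cup 3 | the dealer opened cup 1) = (1/3) / (5/9) = 3/5.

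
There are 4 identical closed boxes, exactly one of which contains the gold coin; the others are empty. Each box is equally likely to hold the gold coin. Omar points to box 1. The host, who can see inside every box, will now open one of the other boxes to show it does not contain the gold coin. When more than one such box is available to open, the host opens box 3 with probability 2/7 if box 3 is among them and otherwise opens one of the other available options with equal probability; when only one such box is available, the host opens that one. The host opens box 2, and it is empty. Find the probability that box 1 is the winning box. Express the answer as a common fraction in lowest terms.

Condition on the true location of the gold coin.
If it is in box 1 (prior 1/4): box 3 is available but not opened; box 2 gets probability (1 − 2/7)/2 = 5/14; weight (1/4)·(5/14) = 5/56.
If it is in box 2 (prior 1/4): the host opened box 2, so this case is ruled out; weight (1/4)·0 = 0.
If it is in box 3 (prior 1/4): box 3 holds the prize so is unavailable; the host chooses uniformly among the 2 others, probability 1/2; weight (1/4)·(1/2) = 1/8.
If it is in box 4 (prior 1/4): box 3 is available but not opened, probability 5/7; weight (1/4)·(5/7) = 5/28.
The weights sum to 11/28.
So P(the gold coin in box 1 | the host opened box 2) = (5/56) / (11/28) = 5/22.

5/22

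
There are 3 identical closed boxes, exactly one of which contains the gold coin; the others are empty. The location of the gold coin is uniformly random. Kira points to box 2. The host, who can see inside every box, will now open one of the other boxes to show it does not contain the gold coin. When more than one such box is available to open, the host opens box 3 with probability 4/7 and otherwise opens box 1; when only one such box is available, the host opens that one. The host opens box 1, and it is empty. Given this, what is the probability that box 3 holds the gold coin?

Apply Bayes' rule, conditioning on where the gold coin actually is.
If it is in box 1 (prior 1/3): the host opened box 1, so this case is ruled out; weight (1/3)·0 = 0.
If it is in box 2 (prior 1/3): box 3 is available but not opened, probability 3/7; weight (1/3)·(3/7) = 1/7.
If it is in box 3 (prior 1/3): only box 1 is available, probability 1; weight (1/3)·1 = 1/3.
The weights sum to 10/21.
So P(the gold coin in box 3 | the host opened box 1) = (1/3) / (10/21) = 7/10.

7/10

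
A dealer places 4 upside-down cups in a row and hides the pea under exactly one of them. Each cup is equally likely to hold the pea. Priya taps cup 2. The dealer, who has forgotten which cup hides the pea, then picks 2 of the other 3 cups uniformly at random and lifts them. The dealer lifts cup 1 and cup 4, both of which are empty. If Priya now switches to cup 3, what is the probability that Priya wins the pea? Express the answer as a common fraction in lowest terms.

Because the dealer chose which cups to lift without knowing where the pea is, the choice is independent of the prize location. Learning that none of the 2 opened cups holds the pea simply rules out those 2 locations and leaves the remaining 2 cups still equally likely by symmetry.
So P(the pea under cup 3) = 1/2.

1/2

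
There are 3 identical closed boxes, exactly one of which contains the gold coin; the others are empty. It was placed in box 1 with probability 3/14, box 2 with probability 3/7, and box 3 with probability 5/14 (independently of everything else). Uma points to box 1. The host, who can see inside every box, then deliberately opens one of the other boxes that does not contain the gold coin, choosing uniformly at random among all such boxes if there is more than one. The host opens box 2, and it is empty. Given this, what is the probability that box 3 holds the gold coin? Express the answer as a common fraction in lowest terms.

10/13

Consider each possible location of the gold coin in turn.
If it is in box 1 (prior 3/14): the host has 2 equally likely choices, so probability 1/2; weight (3/14)·(1/2) = 3/28.
If it is in box 2 (prior 3/7): the host opened box 2, so this case is ruled out; weight (3/7)·0 = 0.
If it is in box 3 (prior 5/14): the host has no choice, probability 1; weight (5/14)·1 = 5/14.
The weights sum to 13/28.
So P(the gold coin in box 3 | the host opened box 2) = (5/14) / (13/28) = 10/13.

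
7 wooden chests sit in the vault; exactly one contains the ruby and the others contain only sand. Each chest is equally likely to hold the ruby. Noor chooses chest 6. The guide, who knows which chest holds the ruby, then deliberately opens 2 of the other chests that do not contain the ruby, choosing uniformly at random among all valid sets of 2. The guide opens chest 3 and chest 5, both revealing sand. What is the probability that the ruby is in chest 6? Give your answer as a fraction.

1/7

Consider each possible location of the ruby in turn.
If it is in any of chests 1, 2, 4, and 7 (prior 1/7 each): the guide has 10 equally likely choices, so probability 1/10; weight (1/7)·(1/10) = 1/70 each.
If it is in either of chests 3 and 5 (prior 1/7 each): that chest was opened and seen not to hold the prize — ruled out; weight (1/7)·0 = 0 each.
If it is in chest 6 (prior 1/7): the guide has 15 equally likely choices, so probability 1/15; weight (1/7)·(1/15) = 1/105.
The weights sum to 1/15.
So P(the ruby in chest 6 | the guide opened chest 3 and chest 5) = (1/105) / (1/15) = 1/7.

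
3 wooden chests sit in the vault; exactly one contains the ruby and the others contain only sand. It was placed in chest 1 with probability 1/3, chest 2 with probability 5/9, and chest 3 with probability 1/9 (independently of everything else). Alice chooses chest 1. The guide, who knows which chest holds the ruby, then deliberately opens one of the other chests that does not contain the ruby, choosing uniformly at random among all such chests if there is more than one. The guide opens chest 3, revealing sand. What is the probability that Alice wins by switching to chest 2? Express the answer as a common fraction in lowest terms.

Apply Bayes' rule, conditioning on where the ruby actually is.
If it is in chest 1 (prior 1/3): the guide has 2 equally likely choices, so probability 1/2; weight (1/3)·(1/2) = 1/6.
If it is in chest 2 (prior 5/9): the guide has no choice, probability 1; weight (5/9)·1 = 5/9.
If it is in chest 3 (prior 1/9): the guide opened chest 3, so this case is ruled out; weight (1/9)·0 = 0.
The weights sum to 13/18.
So P(the ruby in chest 2 | the guide opened chest 3) = (5/9) / (13/18) = 10/13.

10/13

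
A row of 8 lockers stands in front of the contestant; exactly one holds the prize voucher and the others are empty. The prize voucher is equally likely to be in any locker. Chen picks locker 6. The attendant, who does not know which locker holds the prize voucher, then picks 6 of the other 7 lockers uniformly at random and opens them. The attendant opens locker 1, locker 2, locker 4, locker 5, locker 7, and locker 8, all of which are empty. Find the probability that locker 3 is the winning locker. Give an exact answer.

Because the attendant chose which lockers to open without knowing where the prize voucher is, the choice is independent of the prize location. Learning that none of the 6 opened lockers holds the prize voucher simply rules out those 6 locations and leaves the remaining 2 lockers still equally likely by symmetry.
So P(the prize voucher in locker 3) = 1/2.

1/2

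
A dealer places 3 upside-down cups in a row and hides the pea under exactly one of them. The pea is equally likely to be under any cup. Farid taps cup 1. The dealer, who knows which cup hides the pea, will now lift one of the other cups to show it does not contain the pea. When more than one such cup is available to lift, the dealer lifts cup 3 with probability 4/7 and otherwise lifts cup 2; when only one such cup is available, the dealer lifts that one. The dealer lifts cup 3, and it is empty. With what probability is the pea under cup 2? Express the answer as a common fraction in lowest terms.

Consider each possible location of the pea in turn.
If it is under cup 1 (prior 1/3): cup 3 is available, opened with probability 4/7; weight (1/3)·(4/7) = 4/21.
If it is under cup 2 (prior 1/3): only cup 3 is available, probability 1; weight (1/3)·1 = 1/3.
If it is under cup 3 (prior 1/3): the dealer opened cup 3, so this case is ruled out; weight (1/3)·0 = 0.
The weights sum to 11/21.
So P(the pea under cup 2 | the dealer opened cup 3) = (1/3) / (11/21) = 7/11.

7/11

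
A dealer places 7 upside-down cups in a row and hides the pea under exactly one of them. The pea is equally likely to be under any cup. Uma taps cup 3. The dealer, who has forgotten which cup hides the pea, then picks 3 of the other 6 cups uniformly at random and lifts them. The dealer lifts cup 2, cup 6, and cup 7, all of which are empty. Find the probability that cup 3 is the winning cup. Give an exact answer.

1/4

Apply Bayes' rule, conditioning on where the pea actually is.
If it is under any of cups 1, 3, 4, and 5 (prior 1/7 each): the dealer picks exactly this set with probability 1/20 regardless, and none is the prize; weight (1/7)·(1/20) = 1/140 each.
If it is under any of cups 2, 6, and 7 (prior 1/7 each): that cup was opened and seen not to hold the prize — ruled out; weight (1/7)·0 = 0 each.
The weights sum to 1/35.
So P(the pea under cup 3 | the dealer opened cup 2, cup 6, and cup 7) = (1/140) / (1/35) = 1/4.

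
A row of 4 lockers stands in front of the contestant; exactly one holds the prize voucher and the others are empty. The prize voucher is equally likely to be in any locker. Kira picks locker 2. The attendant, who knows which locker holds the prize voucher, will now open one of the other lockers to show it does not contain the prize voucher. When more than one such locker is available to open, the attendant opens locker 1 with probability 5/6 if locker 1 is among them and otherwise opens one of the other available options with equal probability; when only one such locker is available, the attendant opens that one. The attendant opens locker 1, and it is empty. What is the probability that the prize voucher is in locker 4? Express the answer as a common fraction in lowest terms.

1/3

Apply Bayes' rule, conditioning on where the prize voucher actually is.
If it is in locker 1 (prior 1/4): the attendant opened locker 1, so this case is ruled out; weight (1/4)·0 = 0.
If it is in any of lockers 2, 3, and 4 (prior 1/4 each): locker 1 is available, opened with probability 5/6; weight (1/4)·(5/6) = 5/24 each.
The weights sum to 5/8.
So P(the prize voucher in locker 4 | the attendant opened locker 1) = (5/24) / (5/8) = 1/3.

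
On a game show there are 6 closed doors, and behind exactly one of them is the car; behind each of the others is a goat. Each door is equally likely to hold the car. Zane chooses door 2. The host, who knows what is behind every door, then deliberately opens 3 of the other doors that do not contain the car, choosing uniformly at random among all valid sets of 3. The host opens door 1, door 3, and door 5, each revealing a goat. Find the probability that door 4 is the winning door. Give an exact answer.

Consider each possible location of the car in turn.
If it is behind any of doors 1, 3, and 5 (prior 1/6 each): that door was opened and seen not to hold the prize — ruled out; weight (1/6)·0 = 0 each.
If it is behind door 2 (prior 1/6): the host has 10 equally likely choices, so probability 1/10; weight (1/6)·(1/10) = 1/60.
If it is behind either of doors 4 and 6 (prior 1/6 each): the host has 4 equally likely choices, so probability 1/4; weight (1/6)·(1/4) = 1/24 each.
The weights sum to 1/10.
So P(the car behind door 4 | the host opened door 1, door 3, and door 5) = (1/24) / (1/10) = 5/12.

5/12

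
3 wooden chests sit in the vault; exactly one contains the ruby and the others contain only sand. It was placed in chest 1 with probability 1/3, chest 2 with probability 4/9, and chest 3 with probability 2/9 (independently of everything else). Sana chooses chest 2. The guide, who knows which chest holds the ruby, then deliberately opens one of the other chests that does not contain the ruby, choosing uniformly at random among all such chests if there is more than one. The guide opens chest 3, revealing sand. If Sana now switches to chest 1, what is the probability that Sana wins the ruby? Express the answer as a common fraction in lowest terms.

Condition on the true location of the ruby.
If it is in chest 1 (prior 1/3): the guide has no choice, probability 1; weight (1/3)·1 = 1/3.
If it is in chest 2 (prior 4/9): the guide has 2 equally likely choices, so probability 1/2; weight (4/9)·(1/2) = 2/9.
If it is in chest 3 (prior 2/9): the guide opened chest 3, so this case is ruled out; weight (2/9)·0 = 0.
The weights sum to 5/9.
So P(the ruby in chest 1 | the guide opened chest 3) = (1/3) / (5/9) = 3/5.

3/5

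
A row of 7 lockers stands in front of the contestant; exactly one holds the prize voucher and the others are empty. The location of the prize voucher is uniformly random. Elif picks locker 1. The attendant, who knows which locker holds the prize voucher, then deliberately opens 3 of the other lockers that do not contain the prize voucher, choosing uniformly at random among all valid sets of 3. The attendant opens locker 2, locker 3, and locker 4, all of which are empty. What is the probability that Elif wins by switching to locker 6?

2/7

Condition on the true location of the prize voucher.
If it is in locker 1 (prior 1/7): the attendant has 20 equally likely choices, so probability 1/20; weight (1/7)·(1/20) = 1/140.
If it is in any of lockers 2, 3, and 4 (prior 1/7 each): that locker was opened and seen not to hold the prize — ruled out; weight (1/7)·0 = 0 each.
If it is in any of lockers 5, 6, and 7 (prior 1/7 each): the attendant has 10 equally likely choices, so probability 1/10; weight (1/7)·(1/10) = 1/70 each.
The weights sum to 1/20.
So P(the prize voucher in locker 6 | the attendant opened locker 2, locker 3, and locker 4) = (1/70) / (1/20) = 2/7.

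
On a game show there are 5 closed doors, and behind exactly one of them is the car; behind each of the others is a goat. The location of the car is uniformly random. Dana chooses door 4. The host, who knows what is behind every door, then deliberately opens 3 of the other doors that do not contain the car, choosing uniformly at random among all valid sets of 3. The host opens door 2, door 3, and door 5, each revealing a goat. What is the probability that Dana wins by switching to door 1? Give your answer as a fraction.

Consider each possible location of the car in turn.
If it is behind door 1 (prior 1/5): the host has no choice, probability 1; weight (1/5)·1 = 1/5.
If it is behind any of doors 2, 3, and 5 (prior 1/5 each): that door was opened and seen not to hold the prize — ruled out; weight (1/5)·0 = 0 each.
If it is behind door 4 (prior 1/5): the host has 4 equally likely choices, so probability 1/4; weight (1/5)·(1/4) = 1/20.
The weights sum to 1/4.
So P(the car behind door 1 | the host opened door 2, door 3, and door 5) = (1/5) / (1/4) = 4/5.

4/5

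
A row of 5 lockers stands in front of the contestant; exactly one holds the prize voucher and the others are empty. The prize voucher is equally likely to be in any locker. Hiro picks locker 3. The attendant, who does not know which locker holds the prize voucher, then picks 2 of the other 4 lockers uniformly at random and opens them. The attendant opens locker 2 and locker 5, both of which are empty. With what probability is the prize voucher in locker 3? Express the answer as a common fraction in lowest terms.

1/3

Condition on the true location of the prize voucher.
If it is in any of lockers 1, 3, and 4 (prior 1/5 each): the attendant picks exactly this set with probability 1/6 regardless, and none is the prize; weight (1/5)·(1/6) = 1/30 each.
If it is in either of lockers 2 and 5 (prior 1/5 each): that locker was opened and seen not to hold the prize — ruled out; weight (1/5)·0 = 0 each.
The weights sum to 1/10.
So P(the prize voucher in locker 3 | the attendant opened locker 2 and locker 5) = (1/30) / (1/10) = 1/3.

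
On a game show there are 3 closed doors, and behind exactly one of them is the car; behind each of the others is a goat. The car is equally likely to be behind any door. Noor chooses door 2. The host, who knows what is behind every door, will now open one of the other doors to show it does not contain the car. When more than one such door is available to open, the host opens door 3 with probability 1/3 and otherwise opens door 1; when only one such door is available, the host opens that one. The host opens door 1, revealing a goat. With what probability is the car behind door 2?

2/5

Apply Bayes' rule, conditioning on where the car actually is.
If it is behind door 1 (prior 1/3): the host opened door 1, so this case is ruled out; weight (1/3)·0 = 0.
If it is behind door 2 (prior 1/3): door 3 is available but not opened, probability 2/3; weight (1/3)·(2/3) = 2/9.
If it is behind door 3 (prior 1/3): only door 1 is available, probability 1; weight (1/3)·1 = 1/3.
The weights sum to 5/9.
So P(the car behind door 2 | the host opened door 1) = (2/9) / (5/9) = 2/5.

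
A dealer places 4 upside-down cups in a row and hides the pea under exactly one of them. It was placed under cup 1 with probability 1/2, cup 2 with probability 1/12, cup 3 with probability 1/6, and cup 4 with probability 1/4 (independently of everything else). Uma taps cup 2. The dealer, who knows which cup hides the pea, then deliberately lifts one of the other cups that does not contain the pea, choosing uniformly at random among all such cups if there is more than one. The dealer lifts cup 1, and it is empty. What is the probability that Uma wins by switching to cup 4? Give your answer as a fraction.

Apply Bayes' rule, conditioning on where the pea actually is.
If it is under cup 1 (prior 1/2): the dealer opened cup 1, so this case is ruled out; weight (1/2)·0 = 0.
If it is under cup 2 (prior 1/12): the dealer has 3 equally likely choices, so probability 1/3; weight (1/12)·(1/3) = 1/36.
If it is under cup 3 (prior 1/6): the dealer has 2 equally likely choices, so probability 1/2; weight (1/6)·(1/2) = 1/12.
If it is under cup 4 (prior 1/4): the dealer has 2 equally likely choices, so probability 1/2; weight (1/4)·(1/2) = 1/8.
The weights sum to 17/72.
So P(the pea under cup 4 | the dealer opened cup 1) = (1/8) / (17/72) = 9/17.

9/17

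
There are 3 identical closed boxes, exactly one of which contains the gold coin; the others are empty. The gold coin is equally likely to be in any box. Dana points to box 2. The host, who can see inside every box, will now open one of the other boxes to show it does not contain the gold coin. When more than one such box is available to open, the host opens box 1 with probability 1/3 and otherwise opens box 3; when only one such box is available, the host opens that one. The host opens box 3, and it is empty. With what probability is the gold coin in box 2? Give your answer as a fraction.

Condition on the true location of the gold coin.
If it is in box 1 (prior 1/3): only box 3 is available, probability 1; weight (1/3)·1 = 1/3.
If it is in box 2 (prior 1/3): box 1 is available but not opened, probability 2/3; weight (1/3)·(2/3) = 2/9.
If it is in box 3 (prior 1/3): the host opened box 3, so this case is ruled out; weight (1/3)·0 = 0.
The weights sum to 5/9.
So P(the gold coin in box 2 | the host opened box 3) = (2/9) / (5/9) = 2/5.

2/5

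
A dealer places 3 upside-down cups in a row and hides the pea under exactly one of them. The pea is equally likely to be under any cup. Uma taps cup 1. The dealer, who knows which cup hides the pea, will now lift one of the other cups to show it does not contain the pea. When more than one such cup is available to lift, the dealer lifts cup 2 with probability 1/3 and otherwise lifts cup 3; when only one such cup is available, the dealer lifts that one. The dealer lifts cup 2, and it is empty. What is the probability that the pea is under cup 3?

3/4

Consider each possible location of the pea in turn.
If it is under cup 1 (prior 1/3): cup 2 is available, opened with probability 1/3; weight (1/3)·(1/3) = 1/9.
If it is under cup 2 (prior 1/3): the dealer opened cup 2, so this case is ruled out; weight (1/3)·0 = 0.
If it is under cup 3 (prior 1/3): only cup 2 is available, probability 1; weight (1/3)·1 = 1/3.
The weights sum to 4/9.
So P(the pea under cup 3 | the dealer opened cup 2) = (1/3) / (4/9) = 3/4.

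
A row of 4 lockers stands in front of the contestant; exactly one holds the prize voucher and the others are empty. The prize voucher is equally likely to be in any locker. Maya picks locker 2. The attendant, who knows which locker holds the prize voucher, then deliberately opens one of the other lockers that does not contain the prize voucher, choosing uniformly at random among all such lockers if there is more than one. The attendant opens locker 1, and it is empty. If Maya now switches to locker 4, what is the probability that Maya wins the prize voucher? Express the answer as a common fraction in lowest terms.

Apply Bayes' rule, conditioning on where the prize voucher actually is.
If it is in locker 1 (prior 1/4): the attendant opened locker 1, so this case is ruled out; weight (1/4)·0 = 0.
If it is in locker 2 (prior 1/4): the attendant has 3 equally likely choices, so probability 1/3; weight (1/4)·(1/3) = 1/12.
If it is in either of lockers 3 and 4 (prior 1/4 each): the attendant has 2 equally likely choices, so probability 1/2; weight (1/4)·(1/2) = 1/8 each.
The weights sum to 1/3.
So P(the prize voucher in locker 4 | the attendant opened locker 1) = (1/8) / (1/3) = 3/8.

3/8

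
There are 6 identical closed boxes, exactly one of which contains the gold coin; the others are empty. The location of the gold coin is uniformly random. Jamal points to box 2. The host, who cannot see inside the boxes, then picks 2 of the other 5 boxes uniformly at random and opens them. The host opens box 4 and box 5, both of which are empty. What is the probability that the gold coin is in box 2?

Because the host chose which boxes to open without knowing where the gold coin is, the choice is independent of the prize location. Learning that none of the 2 opened boxes holds the gold coin simply rules out those 2 locations and leaves the remaining 4 boxes still equally likely by symmetry.
So P(the gold coin in box 2) = 1/4.

1/4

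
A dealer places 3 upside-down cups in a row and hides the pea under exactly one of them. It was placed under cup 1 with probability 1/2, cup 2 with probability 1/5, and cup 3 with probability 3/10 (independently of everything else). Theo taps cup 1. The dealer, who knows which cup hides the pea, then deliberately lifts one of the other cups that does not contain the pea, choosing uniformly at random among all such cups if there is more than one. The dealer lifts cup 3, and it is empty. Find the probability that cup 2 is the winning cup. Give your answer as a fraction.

Consider each possible location of the pea in turn.
If it is under cup 1 (prior 1/2): the dealer has 2 equally likely choices, so probability 1/2; weight (1/2)·(1/2) = 1/4.
If it is under cup 2 (prior 1/5): the dealer has no choice, probability 1; weight (1/5)·1 = 1/5.
If it is under cup 3 (prior 3/10): the dealer opened cup 3, so this case is ruled out; weight (3/10)·0 = 0.
The weights sum to 9/20.
So P(the pea under cup 2 | the dealer opened cup 3) = (1/5) / (9/20) = 4/9.

4/9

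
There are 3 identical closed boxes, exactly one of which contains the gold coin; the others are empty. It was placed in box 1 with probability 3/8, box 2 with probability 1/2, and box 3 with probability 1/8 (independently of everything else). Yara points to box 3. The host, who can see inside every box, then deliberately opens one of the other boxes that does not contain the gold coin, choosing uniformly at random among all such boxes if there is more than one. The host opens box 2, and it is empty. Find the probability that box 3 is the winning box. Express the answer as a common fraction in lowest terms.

Condition on the true location of the gold coin.
If it is in box 1 (prior 3/8): the host has no choice, probability 1; weight (3/8)·1 = 3/8.
If it is in box 2 (prior 1/2): the host opened box 2, so this case is ruled out; weight (1/2)·0 = 0.
If it is in box 3 (prior 1/8): the host has 2 equally likely choices, so probability 1/2; weight (1/8)·(1/2) = 1/16.
The weights sum to 7/16.
So P(the gold coin in box 3 | the host opened box 2) = (1/16) / (7/16) = 1/7.

1/7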